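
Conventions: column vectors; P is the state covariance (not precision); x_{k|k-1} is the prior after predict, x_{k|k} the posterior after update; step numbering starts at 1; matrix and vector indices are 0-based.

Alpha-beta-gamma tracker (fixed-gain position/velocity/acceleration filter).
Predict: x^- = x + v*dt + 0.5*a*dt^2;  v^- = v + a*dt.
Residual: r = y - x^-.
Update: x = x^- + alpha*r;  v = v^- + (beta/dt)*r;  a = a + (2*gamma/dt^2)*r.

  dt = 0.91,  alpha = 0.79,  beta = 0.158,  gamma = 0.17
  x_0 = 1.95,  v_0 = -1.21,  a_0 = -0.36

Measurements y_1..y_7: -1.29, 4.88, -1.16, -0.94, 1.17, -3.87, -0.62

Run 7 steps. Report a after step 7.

step 1: x_pred=0.6998  r=-1.9898  x^+=-0.8721  v^+=-1.8831  a^+=-1.1770
step 2: x_pred=-3.0731  r=7.9531  x^+=3.2099  v^+=-1.5733  a^+=2.0884
step 3: x_pred=2.6429  r=-3.8029  x^+=-0.3614  v^+=-0.3331  a^+=0.5270
step 4: x_pred=-0.4463  r=-0.4937  x^+=-0.8363  v^+=0.0607  a^+=0.3243
step 5: x_pred=-0.6468  r=1.8168  x^+=0.7885  v^+=0.6713  a^+=1.0703
step 6: x_pred=1.8425  r=-5.7125  x^+=-2.6704  v^+=0.6534  a^+=-1.2752
step 7: x_pred=-2.6038  r=1.9838  x^+=-1.0366  v^+=-0.1626  a^+=-0.4607

a_post = -0.4607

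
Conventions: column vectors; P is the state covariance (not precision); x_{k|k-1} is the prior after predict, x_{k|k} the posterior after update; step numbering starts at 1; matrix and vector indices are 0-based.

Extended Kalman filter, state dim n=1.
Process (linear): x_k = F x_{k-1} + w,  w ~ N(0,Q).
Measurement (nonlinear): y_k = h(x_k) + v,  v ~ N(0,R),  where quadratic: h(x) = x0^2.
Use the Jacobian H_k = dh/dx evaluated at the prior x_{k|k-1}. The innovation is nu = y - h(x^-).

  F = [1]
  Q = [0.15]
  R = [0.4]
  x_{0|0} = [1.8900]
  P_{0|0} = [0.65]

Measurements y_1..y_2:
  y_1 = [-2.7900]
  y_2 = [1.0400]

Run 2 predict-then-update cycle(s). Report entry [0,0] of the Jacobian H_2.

step 1: x^-=[1.8900]  P^-=[0.8000]  H_jac=[3.7800]  S=[11.8307]  K=[0.2556]  nu=[-6.3621]  x^+=[0.2638]  P^+=[0.0270]
step 2: x^-=[0.2638]  P^-=[0.1770]  H_jac=[0.5276]  S=[0.4493]  K=[0.2079]  nu=[0.9704]  x^+=[0.4656]  P^+=[0.1576]

H_jac[0,0] = 0.5276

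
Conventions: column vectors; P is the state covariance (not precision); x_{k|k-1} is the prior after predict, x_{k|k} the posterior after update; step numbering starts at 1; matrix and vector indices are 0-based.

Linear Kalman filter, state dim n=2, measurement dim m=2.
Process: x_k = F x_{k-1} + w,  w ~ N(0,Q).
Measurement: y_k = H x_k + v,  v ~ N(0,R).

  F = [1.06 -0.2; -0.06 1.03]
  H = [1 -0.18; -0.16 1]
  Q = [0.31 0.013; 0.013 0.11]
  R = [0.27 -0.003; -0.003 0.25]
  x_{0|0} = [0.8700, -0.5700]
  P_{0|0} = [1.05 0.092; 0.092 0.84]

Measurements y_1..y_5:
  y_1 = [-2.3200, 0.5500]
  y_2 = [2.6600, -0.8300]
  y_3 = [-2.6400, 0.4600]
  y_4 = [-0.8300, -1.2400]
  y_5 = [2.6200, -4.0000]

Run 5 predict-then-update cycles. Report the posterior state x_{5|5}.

x_post = [1.2557, -2.2333]

step 1: x^-=[1.0362, -0.6393]  P^-=[1.4844 -0.1253; -0.1253 0.9936]  S=[1.8317 -0.5482; -0.5482 1.3217]  K=[0.8455 0.0762; 0.0725 0.7970]  nu=[-3.4713, 1.3551]  x^+=[-1.7955, 0.1890]  P^+=[0.2379 0.0546; 0.0546 0.2078]
step 2: x^-=[-1.9411, 0.3024]  P^-=[0.5625 0.0153; 0.0153 0.3245]  S=[0.8375 -0.1356; -0.1356 0.5840]  K=[0.6729 0.0284; 0.0393 0.5606]  nu=[4.6555, -1.4430]  x^+=[1.1508, -0.3234]  P^+=[0.1879 0.0352; 0.0352 0.1457]
step 3: x^-=[1.2845, -0.4021]  P^-=[0.5121 0.0099; 0.0099 0.2609]  S=[0.7870 -0.1218; -0.1218 0.5208]  K=[0.6506 0.0137; 0.0310 0.5051]  nu=[-3.9969, 1.0676]  x^+=[-1.3011, 0.0133]  P^+=[0.1811 0.0304; 0.0304 0.1311]
step 4: x^-=[-1.3818, 0.0917]  P^-=[0.5058 0.0081; 0.0081 0.2459]  S=[0.7809 -0.1199; -0.1199 0.5063]  K=[0.6473 0.0094; 0.0289 0.4900]  nu=[0.5683, -1.5528]  x^+=[-1.0285, -0.6528]  P^+=[0.1800 0.0292; 0.0292 0.1271]
step 5: x^-=[-0.9597, -0.6106]  P^-=[0.5050 0.0076; 0.0076 0.2419]  S=[0.7801 -0.1195; -0.1195 0.5024]  K=[0.6468 0.0082; 0.0284 0.4858]  nu=[3.4697, -3.5429]  x^+=[1.2557, -2.2333]  P^+=[0.1798 0.0289; 0.0289 0.1260]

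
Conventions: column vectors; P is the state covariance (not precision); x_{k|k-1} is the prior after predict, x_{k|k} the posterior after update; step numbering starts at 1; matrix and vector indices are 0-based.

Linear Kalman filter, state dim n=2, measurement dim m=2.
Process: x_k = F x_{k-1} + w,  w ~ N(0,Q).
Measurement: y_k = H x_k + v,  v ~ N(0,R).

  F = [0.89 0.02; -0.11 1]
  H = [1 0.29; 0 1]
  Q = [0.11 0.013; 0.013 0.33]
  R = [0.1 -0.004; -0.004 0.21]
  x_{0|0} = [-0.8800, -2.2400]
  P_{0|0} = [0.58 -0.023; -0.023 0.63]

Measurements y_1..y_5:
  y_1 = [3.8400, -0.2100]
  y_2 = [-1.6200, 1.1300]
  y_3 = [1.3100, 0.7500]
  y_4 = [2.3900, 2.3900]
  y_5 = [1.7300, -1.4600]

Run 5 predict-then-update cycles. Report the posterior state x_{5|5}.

step 1: x^-=[-0.8280, -2.1432]  P^-=[0.5689 -0.0516; -0.0516 0.9721]  S=[0.7207 0.2263; 0.2263 1.1821]  K=[0.8323 -0.2030; 0.0653 0.8099]  nu=[5.2895, 1.9332]  x^+=[3.1821, -0.2324]  P^+=[0.0974 -0.0460; -0.0460 0.1698]
step 2: x^-=[2.8274, -0.5824]  P^-=[0.1856 -0.0339; -0.0339 0.5111]  S=[0.3089 0.1103; 0.1103 0.7211]  K=[0.6196 -0.1418; 0.1237 0.6899]  nu=[-4.2785, 1.7124]  x^+=[-0.0662, 0.0697]  P^+=[0.0719 -0.0323; -0.0323 0.1444]
step 3: x^-=[-0.0576, 0.0770]  P^-=[0.1658 -0.0198; -0.0198 0.4823]  S=[0.2949 0.1161; 0.1161 0.6923]  K=[0.5933 -0.1281; 0.1423 0.6728]  nu=[1.3452, 0.6730]  x^+=[0.6543, 0.7213]  P^+=[0.0683 -0.0293; -0.0293 0.1407]
step 4: x^-=[0.5968, 0.6493]  P^-=[0.1631 -0.0169; -0.0169 0.4780]  S=[0.2936 0.1178; 0.1178 0.6880]  K=[0.5894 -0.1254; 0.1461 0.6698]  nu=[1.6049, 1.7407]  x^+=[1.3244, 2.0496]  P^+=[0.0678 -0.0287; -0.0287 0.1401]
step 5: x^-=[1.2197, 1.9039]  P^-=[0.1627 -0.0163; -0.0163 0.4772]  S=[0.2934 0.1181; 0.1181 0.6872]  K=[0.5887 -0.1249; 0.1468 0.6692]  nu=[-0.0419, -3.3639]  x^+=[1.6152, -0.3533]  P^+=[0.0677 -0.0286; -0.0286 0.1399]

x_post = [1.6152, -0.3533]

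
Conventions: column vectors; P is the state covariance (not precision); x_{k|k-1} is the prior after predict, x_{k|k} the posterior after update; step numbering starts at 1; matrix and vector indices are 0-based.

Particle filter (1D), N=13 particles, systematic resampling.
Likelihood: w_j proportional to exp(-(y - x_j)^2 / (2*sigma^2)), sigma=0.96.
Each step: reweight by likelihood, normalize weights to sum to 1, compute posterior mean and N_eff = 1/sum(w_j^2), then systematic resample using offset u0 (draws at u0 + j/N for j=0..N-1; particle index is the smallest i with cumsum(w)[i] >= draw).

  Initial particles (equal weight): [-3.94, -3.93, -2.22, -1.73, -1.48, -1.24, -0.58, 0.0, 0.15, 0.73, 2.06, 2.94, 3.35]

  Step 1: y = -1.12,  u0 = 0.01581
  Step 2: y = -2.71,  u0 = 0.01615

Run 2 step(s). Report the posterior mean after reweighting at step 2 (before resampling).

step 1: w=[0.0026, 0.0026, 0.0993, 0.1564, 0.1784, 0.1899, 0.1634, 0.0969, 0.0798, 0.0299, 0.0008, 0.0000, 0.0000]  mean=-1.0702  Neff=6.8693  idx=[2, 2, 3, 3, 4, 4, 5, 5, 6, 6, 6, 7, 8]
step 2: w=[0.1856, 0.1856, 0.1256, 0.1256, 0.0931, 0.0931, 0.0655, 0.0655, 0.0180, 0.0180, 0.0180, 0.0039, 0.0025]  mean=-1.7275  Neff=7.8530  idx=[0, 0, 0, 1, 1, 2, 2, 3, 4, 4, 5, 6, 7]

post_mean = -1.7275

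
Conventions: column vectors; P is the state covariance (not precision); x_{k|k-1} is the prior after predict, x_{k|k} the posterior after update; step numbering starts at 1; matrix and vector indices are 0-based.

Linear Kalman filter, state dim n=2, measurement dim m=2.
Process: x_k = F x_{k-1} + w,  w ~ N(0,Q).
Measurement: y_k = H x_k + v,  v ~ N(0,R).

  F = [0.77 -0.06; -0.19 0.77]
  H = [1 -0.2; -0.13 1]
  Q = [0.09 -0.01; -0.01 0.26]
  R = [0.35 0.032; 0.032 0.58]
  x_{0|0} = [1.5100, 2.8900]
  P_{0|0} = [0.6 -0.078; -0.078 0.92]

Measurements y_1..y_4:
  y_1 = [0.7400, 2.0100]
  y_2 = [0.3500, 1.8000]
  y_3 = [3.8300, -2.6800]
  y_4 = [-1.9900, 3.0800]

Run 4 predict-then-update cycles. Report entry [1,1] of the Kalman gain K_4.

step 1: x^-=[0.9893, 1.9384]  P^-=[0.4563 -0.1874; -0.1874 0.8500]  S=[0.9152 -0.3896; -0.3896 1.4864]  K=[0.5277 -0.0277; -0.1577 0.5469]  nu=[0.1384, 0.2002]  x^+=[1.0568, 2.0261]  P^+=[0.1889 0.0254; 0.0254 0.3154]
step 2: x^-=[0.6922, 1.3593]  P^-=[0.2008 -0.0369; -0.0369 0.4464]  S=[0.5834 -0.1212; -0.1212 1.0394]  K=[0.3528 -0.0194; -0.1292 0.4190]  nu=[-0.0703, 0.5307]  x^+=[0.6570, 1.5907]  P^+=[0.1261 0.0164; 0.0164 0.2410]
step 3: x^-=[0.4105, 1.1000]  P^-=[0.1641 -0.0297; -0.0297 0.4027]  S=[0.5421 -0.1003; -0.1003 0.9932]  K=[0.3100 -0.0200; -0.1300 0.3962]  nu=[3.6395, -3.7267]  x^+=[1.6135, -0.8495]  P^+=[0.1104 0.0126; 0.0126 0.2273]
step 4: x^-=[1.2933, -0.9607]  P^-=[0.1551 -0.0290; -0.0290 0.3950]  S=[0.5325 -0.0969; -0.0969 0.9852]  K=[0.2984 -0.0206; -0.1315 0.3919]  nu=[-3.4755, 4.2088]  x^+=[0.1697, 1.1457]  P^+=[0.1061 0.0114; 0.0114 0.2246]

K[1,1] = 0.3919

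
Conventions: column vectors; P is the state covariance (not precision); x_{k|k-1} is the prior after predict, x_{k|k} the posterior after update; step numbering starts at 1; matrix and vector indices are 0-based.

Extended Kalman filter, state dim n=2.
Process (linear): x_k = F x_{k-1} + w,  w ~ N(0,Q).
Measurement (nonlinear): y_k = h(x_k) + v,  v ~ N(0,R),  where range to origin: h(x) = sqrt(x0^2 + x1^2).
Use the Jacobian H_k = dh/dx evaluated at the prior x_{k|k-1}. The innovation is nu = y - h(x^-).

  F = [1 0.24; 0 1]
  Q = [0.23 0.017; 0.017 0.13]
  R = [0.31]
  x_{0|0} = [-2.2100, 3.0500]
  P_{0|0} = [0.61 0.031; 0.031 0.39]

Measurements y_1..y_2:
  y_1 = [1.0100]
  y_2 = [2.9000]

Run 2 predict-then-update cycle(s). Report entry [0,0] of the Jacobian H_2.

step 1: x^-=[-1.4780, 3.0500]  P^-=[0.8773 0.1416; 0.1416 0.5200]  H_jac=[-0.4361 0.8999]  S=[0.7868]  K=[-0.3243; 0.5163]  nu=[-2.3792]  x^+=[-0.7064, 1.8217]  P^+=[0.7946 0.2733; 0.2733 0.3103]
step 2: x^-=[-0.2692, 1.8217]  P^-=[1.1737 0.3648; 0.3648 0.4403]  H_jac=[-0.1462 0.9893]  S=[0.6605]  K=[0.2866; 0.5787]  nu=[1.0585]  x^+=[0.0342, 2.4343]  P^+=[1.1194 0.2552; 0.2552 0.2191]

H_jac[0,0] = -0.1462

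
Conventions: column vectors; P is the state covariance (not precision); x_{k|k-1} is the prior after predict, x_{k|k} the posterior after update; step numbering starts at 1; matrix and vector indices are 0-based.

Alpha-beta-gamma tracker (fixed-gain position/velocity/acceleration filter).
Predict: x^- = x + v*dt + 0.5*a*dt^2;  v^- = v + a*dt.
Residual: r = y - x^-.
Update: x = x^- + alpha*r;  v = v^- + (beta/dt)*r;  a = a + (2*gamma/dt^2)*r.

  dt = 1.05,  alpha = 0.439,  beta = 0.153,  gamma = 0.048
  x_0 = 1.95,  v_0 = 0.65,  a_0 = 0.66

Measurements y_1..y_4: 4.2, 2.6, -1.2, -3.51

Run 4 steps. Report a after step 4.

step 1: x_pred=2.9963  r=1.2037  x^+=3.5247  v^+=1.5184  a^+=0.7648
step 2: x_pred=5.5407  r=-2.9407  x^+=4.2497  v^+=1.8929  a^+=0.5088
step 3: x_pred=6.5178  r=-7.7178  x^+=3.1297  v^+=1.3026  a^+=-0.1633
step 4: x_pred=4.4073  r=-7.9173  x^+=0.9316  v^+=-0.0225  a^+=-0.8527

a_post = -0.8527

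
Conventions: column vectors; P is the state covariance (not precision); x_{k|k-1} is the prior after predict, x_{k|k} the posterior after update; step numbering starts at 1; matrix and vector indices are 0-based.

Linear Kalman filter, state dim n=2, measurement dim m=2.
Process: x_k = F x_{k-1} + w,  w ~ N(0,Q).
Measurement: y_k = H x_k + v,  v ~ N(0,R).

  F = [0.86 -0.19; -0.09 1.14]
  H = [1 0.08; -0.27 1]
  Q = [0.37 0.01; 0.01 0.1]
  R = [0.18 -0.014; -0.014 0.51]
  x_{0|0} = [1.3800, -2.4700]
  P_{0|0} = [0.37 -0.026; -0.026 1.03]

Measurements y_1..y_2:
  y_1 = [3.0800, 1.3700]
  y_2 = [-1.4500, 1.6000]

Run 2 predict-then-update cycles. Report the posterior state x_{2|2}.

x_post = [-0.6011, 1.1270]

step 1: x^-=[1.6561, -2.9400]  P^-=[0.6893 -0.2677; -0.2677 1.4469]  S=[0.8358 -0.3463; -0.3463 2.1517]  K=[0.7626 -0.0882; 0.1186 0.7251]  nu=[1.6591, 4.7571]  x^+=[2.5019, 0.7064]  P^+=[0.1399 -0.0179; -0.0179 0.3633]
step 2: x^-=[2.0175, 0.5801]  P^-=[0.4925 -0.0973; -0.0973 0.5770]  S=[0.6606 -0.1960; -0.1960 1.1755]  K=[0.7107 -0.0774; 0.0787 0.5264]  nu=[-3.5139, 1.5646]  x^+=[-0.6011, 1.1270]  P^+=[0.1302 -0.0143; -0.0143 0.2635]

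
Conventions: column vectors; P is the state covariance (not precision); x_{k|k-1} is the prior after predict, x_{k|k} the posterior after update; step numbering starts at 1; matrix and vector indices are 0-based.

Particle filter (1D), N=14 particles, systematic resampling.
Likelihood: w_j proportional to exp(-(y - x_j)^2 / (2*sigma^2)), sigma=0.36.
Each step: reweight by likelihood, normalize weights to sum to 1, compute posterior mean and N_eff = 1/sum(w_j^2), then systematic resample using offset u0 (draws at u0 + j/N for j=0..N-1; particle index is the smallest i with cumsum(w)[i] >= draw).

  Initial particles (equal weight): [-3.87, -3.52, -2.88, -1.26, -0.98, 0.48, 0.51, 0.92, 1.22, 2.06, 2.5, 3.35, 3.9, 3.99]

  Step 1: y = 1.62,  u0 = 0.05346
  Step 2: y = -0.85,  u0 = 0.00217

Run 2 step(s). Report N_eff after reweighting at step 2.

N_eff = 2.1425

step 1: w=[0.0000, 0.0000, 0.0000, 0.0000, 0.0000, 0.0054, 0.0070, 0.1228, 0.4386, 0.3852, 0.0410, 0.0000, 0.0000, 0.0000]  mean=1.5503  Neff=2.7965  idx=[7, 7, 8, 8, 8, 8, 8, 8, 9, 9, 9, 9, 9, 10]
step 2: w=[0.4830, 0.4830, 0.0057, 0.0057, 0.0057, 0.0057, 0.0057, 0.0057, 0.0000, 0.0000, 0.0000, 0.0000, 0.0000, 0.0000]  mean=0.9302  Neff=2.1425  idx=[0, 0, 0, 0, 0, 0, 0, 1, 1, 1, 1, 1, 1, 1]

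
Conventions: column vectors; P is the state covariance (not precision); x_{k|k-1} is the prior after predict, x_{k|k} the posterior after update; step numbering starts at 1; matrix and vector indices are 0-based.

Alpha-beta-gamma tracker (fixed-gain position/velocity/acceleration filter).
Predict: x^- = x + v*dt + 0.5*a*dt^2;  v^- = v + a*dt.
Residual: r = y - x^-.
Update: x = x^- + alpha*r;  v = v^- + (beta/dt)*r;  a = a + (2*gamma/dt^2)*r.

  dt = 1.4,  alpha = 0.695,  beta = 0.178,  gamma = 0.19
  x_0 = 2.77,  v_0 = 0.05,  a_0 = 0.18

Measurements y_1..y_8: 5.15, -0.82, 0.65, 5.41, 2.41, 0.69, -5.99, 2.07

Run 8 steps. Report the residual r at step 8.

resid = 8.6923

step 1: x_pred=3.0164  r=2.1336  x^+=4.4993  v^+=0.5733  a^+=0.5937
step 2: x_pred=5.8836  r=-6.7036  x^+=1.2246  v^+=0.5521  a^+=-0.7060
step 3: x_pred=1.3056  r=-0.6556  x^+=0.8500  v^+=-0.5197  a^+=-0.8331
step 4: x_pred=-0.6941  r=6.1041  x^+=3.5482  v^+=-0.9100  a^+=0.3503
step 5: x_pred=2.6176  r=-0.2076  x^+=2.4733  v^+=-0.4459  a^+=0.3101
step 6: x_pred=2.1529  r=-1.4629  x^+=1.1362  v^+=-0.1978  a^+=0.0265
step 7: x_pred=0.8851  r=-6.8751  x^+=-3.8931  v^+=-1.0349  a^+=-1.3065
step 8: x_pred=-6.6223  r=8.6923  x^+=-0.5811  v^+=-1.7588  a^+=0.3788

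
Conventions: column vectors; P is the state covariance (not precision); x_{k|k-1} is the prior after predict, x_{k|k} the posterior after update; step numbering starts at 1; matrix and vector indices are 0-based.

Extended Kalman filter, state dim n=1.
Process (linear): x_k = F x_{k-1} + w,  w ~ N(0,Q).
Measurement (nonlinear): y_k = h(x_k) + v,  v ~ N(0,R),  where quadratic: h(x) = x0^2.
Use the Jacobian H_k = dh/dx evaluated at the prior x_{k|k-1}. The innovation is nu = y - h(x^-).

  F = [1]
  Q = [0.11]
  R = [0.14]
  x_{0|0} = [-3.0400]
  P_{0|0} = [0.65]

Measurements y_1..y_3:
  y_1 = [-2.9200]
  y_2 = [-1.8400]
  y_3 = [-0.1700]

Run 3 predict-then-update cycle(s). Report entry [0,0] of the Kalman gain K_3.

step 1: x^-=[-3.0400]  P^-=[0.7600]  H_jac=[-6.0800]  S=[28.2345]  K=[-0.1637]  nu=[-12.1616]  x^+=[-1.0497]  P^+=[0.0038]
step 2: x^-=[-1.0497]  P^-=[0.1138]  H_jac=[-2.0993]  S=[0.6414]  K=[-0.3724]  nu=[-2.9418]  x^+=[0.0458]  P^+=[0.0248]
step 3: x^-=[0.0458]  P^-=[0.1348]  H_jac=[0.0916]  S=[0.1411]  K=[0.0875]  nu=[-0.1721]  x^+=[0.0307]  P^+=[0.1338]

K[0,0] = 0.0875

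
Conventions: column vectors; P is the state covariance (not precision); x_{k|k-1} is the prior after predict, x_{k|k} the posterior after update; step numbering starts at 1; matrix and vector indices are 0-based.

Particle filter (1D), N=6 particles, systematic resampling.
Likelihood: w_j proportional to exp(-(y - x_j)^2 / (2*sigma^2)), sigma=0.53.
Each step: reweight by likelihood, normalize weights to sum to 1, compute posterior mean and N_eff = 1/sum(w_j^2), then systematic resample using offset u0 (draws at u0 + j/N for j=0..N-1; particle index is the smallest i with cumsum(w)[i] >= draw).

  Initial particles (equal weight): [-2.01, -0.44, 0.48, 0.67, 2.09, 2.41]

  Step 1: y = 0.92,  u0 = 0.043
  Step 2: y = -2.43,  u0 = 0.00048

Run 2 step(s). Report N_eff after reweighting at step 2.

step 1: w=[0.0000, 0.0213, 0.4055, 0.5121, 0.0501, 0.0110]  mean=0.6596  Neff=2.3266  idx=[2, 2, 2, 3, 3, 3]
step 2: w=[0.2947, 0.2947, 0.2947, 0.0386, 0.0386, 0.0386]  mean=0.5020  Neff=3.7727  idx=[0, 0, 1, 1, 2, 2]

N_eff = 3.7727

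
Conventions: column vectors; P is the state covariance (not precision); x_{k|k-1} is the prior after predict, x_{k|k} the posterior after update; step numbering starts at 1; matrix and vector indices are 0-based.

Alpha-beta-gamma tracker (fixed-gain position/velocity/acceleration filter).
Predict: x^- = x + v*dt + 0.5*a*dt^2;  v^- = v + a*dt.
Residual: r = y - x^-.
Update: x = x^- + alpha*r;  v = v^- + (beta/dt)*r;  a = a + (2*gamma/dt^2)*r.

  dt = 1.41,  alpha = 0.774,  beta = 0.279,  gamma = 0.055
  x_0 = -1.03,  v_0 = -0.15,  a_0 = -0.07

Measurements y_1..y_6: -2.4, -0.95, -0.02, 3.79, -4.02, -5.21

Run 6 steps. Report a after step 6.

step 1: x_pred=-1.3111  r=-1.0889  x^+=-2.1539  v^+=-0.4642  a^+=-0.1302
step 2: x_pred=-2.9379  r=1.9879  x^+=-1.3993  v^+=-0.2545  a^+=-0.0203
step 3: x_pred=-1.7782  r=1.7582  x^+=-0.4174  v^+=0.0649  a^+=0.0770
step 4: x_pred=-0.2494  r=4.0394  x^+=2.8771  v^+=0.9727  a^+=0.3005
step 5: x_pred=4.5474  r=-8.5674  x^+=-2.0838  v^+=-0.2988  a^+=-0.1735
step 6: x_pred=-2.6776  r=-2.5324  x^+=-4.6377  v^+=-1.0446  a^+=-0.3136

a_post = -0.3136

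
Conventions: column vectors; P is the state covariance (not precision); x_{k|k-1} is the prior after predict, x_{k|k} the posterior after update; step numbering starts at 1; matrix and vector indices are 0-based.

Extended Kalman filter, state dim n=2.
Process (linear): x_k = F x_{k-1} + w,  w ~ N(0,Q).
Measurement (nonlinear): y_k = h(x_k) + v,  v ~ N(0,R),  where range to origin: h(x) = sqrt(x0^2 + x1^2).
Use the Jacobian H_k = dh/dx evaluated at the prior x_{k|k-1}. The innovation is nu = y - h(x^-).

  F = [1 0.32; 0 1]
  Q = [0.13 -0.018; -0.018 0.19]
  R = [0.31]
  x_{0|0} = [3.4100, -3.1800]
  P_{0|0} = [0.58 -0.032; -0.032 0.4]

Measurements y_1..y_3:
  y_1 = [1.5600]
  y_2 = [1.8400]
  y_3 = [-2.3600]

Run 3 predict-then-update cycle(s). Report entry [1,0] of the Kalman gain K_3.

step 1: x^-=[2.3924, -3.1800]  P^-=[0.7305 0.0780; 0.0780 0.5900]  H_jac=[0.6012 -0.7991]  S=[0.8758]  K=[0.4303; -0.4848]  nu=[-2.4194]  x^+=[1.3514, -2.0071]  P^+=[0.5683 0.2607; 0.2607 0.3842]
step 2: x^-=[0.7092, -2.0071]  P^-=[0.9045 0.3656; 0.3656 0.5742]  H_jac=[0.3331 -0.9429]  S=[0.6912]  K=[-0.0628; -0.6071]  nu=[-0.2887]  x^+=[0.7273, -1.8318]  P^+=[0.9018 0.3393; 0.3393 0.3195]
step 3: x^-=[0.1411, -1.8318]  P^-=[1.2816 0.4235; 0.4235 0.5095]  H_jac=[0.0768 -0.9970]  S=[0.7592]  K=[-0.4266; -0.6263]  nu=[-4.1973]  x^+=[1.9314, 0.7967]  P^+=[1.1435 0.2207; 0.2207 0.2117]

K[1,0] = -0.6263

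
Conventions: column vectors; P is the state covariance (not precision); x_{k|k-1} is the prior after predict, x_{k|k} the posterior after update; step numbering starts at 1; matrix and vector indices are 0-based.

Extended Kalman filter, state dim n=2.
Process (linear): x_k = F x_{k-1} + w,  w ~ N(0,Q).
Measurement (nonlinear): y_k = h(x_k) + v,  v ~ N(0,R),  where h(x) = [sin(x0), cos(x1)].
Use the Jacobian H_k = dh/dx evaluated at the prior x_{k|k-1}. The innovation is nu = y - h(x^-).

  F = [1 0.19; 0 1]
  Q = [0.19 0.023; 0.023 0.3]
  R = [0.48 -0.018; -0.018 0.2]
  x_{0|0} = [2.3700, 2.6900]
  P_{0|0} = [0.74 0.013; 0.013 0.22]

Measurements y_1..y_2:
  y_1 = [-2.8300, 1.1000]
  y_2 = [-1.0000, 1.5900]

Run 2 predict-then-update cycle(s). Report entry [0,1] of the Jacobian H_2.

H_jac[0,1] = 0.0000

step 1: x^-=[2.8811, 2.6900]  P^-=[0.9429 0.0778; 0.0778 0.5200]  H_jac=[-0.9663 0.0000; 0.0000 -0.4364]  S=[1.3603 0.0148; 0.0148 0.2990]  K=[-0.6689 -0.0804; -0.0470 -0.7565]  nu=[-3.0876, 1.9998]  x^+=[4.7854, 1.3223]  P^+=[0.3308 0.0093; 0.0093 0.3448]
step 2: x^-=[5.0367, 1.3223]  P^-=[0.5367 0.0978; 0.0978 0.6448]  H_jac=[0.3186 0.0000; 0.0000 -0.9693]  S=[0.5345 -0.0482; -0.0482 0.8058]  K=[0.3110 -0.0990; -0.0117 -0.7763]  nu=[-0.0521, 1.3440]  x^+=[4.8874, 0.2795]  P^+=[0.4742 0.0262; 0.0262 0.1600]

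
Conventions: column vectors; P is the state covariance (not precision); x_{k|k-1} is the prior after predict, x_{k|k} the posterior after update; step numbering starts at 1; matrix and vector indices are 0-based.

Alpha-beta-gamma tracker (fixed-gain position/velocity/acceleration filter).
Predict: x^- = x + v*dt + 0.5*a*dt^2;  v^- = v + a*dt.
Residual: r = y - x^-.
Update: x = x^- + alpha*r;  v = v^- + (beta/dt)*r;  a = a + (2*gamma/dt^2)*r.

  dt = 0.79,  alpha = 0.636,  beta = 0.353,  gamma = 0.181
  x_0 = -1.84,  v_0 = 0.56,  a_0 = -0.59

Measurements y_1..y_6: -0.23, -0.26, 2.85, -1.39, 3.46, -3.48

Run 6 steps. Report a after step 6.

step 1: x_pred=-1.5817  r=1.3517  x^+=-0.7220  v^+=0.6979  a^+=0.1940
step 2: x_pred=-0.1101  r=-0.1499  x^+=-0.2055  v^+=0.7842  a^+=0.1071
step 3: x_pred=0.4475  r=2.4025  x^+=1.9755  v^+=1.9424  a^+=1.5006
step 4: x_pred=3.9782  r=-5.3682  x^+=0.5640  v^+=0.7292  a^+=-1.6131
step 5: x_pred=0.6367  r=2.8233  x^+=2.4323  v^+=0.7163  a^+=0.0245
step 6: x_pred=3.0059  r=-6.4859  x^+=-1.1191  v^+=-2.1624  a^+=-3.7375

a_post = -3.7375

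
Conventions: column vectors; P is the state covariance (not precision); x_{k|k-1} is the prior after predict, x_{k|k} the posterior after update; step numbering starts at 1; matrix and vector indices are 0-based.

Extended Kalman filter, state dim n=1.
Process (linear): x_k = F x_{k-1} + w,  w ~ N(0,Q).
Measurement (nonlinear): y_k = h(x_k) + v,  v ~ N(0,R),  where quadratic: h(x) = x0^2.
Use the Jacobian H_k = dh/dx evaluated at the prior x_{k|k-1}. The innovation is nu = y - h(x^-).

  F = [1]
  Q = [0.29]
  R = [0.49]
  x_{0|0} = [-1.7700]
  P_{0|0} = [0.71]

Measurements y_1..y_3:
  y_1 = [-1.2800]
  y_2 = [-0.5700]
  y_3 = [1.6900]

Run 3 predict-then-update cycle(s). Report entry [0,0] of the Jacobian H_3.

step 1: x^-=[-1.7700]  P^-=[1.0000]  H_jac=[-3.5400]  S=[13.0216]  K=[-0.2719]  nu=[-4.4129]  x^+=[-0.5703]  P^+=[0.0376]
step 2: x^-=[-0.5703]  P^-=[0.3276]  H_jac=[-1.1407]  S=[0.9163]  K=[-0.4079]  nu=[-0.8953]  x^+=[-0.2052]  P^+=[0.1752]
step 3: x^-=[-0.2052]  P^-=[0.4652]  H_jac=[-0.4104]  S=[0.5683]  K=[-0.3359]  nu=[1.6479]  x^+=[-0.7587]  P^+=[0.4011]

H_jac[0,0] = -0.4104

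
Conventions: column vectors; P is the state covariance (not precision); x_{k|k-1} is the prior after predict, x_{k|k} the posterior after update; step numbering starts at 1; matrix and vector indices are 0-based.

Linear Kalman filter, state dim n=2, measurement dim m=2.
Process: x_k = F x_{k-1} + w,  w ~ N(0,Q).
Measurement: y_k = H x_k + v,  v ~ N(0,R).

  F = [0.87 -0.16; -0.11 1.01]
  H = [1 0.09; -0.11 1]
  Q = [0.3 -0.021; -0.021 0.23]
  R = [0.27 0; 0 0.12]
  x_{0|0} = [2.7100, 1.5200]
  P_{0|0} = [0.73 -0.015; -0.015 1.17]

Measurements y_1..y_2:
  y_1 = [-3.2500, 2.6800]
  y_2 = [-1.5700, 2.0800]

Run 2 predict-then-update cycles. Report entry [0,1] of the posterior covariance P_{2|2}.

P_post[0,1] = 0.0036

step 1: x^-=[2.1145, 1.2371]  P^-=[0.8867 -0.2934; -0.2934 1.4357]  S=[1.1155 -0.2588; -0.2588 1.6310]  K=[0.7429 -0.1218; 0.0640 0.9102]  nu=[-5.4758, 1.6755]  x^+=[-2.1578, 2.4117]  P^+=[0.1999 0.0074; 0.0074 0.1100]
step 2: x^-=[-2.2632, 2.6732]  P^-=[0.4521 -0.0513; -0.0513 0.3430]  S=[0.7156 -0.0697; -0.0697 0.4798]  K=[0.6135 -0.1215; 0.0428 0.7329]  nu=[0.4526, -0.8421]  x^+=[-1.8832, 2.0753]  P^+=[0.1653 0.0036; 0.0036 0.0883]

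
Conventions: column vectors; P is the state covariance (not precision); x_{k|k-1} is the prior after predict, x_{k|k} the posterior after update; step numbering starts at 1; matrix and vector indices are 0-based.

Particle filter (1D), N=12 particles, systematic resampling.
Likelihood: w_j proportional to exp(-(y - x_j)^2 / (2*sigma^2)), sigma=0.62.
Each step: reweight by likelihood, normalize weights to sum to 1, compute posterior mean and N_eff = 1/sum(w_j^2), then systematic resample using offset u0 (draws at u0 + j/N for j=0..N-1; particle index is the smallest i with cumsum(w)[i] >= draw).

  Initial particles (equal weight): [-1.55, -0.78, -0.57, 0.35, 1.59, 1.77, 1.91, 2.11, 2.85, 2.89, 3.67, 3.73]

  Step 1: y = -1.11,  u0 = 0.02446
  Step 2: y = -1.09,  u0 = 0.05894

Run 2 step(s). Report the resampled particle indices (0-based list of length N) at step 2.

step 1: w=[0.3250, 0.3628, 0.2861, 0.0261, 0.0000, 0.0000, 0.0000, 0.0000, 0.0000, 0.0000, 0.0000, 0.0000]  mean=-0.9405  Neff=3.1275  idx=[0, 0, 0, 0, 1, 1, 1, 1, 2, 2, 2, 2]
step 2: w=[0.0809, 0.0809, 0.0809, 0.0809, 0.0941, 0.0941, 0.0941, 0.0941, 0.0750, 0.0750, 0.0750, 0.0750]  mean=-0.9663  Neff=11.8912  idx=[0, 1, 2, 3, 4, 5, 6, 7, 8, 9, 10, 11]

resampled_idx = [0, 1, 2, 3, 4, 5, 6, 7, 8, 9, 10, 11]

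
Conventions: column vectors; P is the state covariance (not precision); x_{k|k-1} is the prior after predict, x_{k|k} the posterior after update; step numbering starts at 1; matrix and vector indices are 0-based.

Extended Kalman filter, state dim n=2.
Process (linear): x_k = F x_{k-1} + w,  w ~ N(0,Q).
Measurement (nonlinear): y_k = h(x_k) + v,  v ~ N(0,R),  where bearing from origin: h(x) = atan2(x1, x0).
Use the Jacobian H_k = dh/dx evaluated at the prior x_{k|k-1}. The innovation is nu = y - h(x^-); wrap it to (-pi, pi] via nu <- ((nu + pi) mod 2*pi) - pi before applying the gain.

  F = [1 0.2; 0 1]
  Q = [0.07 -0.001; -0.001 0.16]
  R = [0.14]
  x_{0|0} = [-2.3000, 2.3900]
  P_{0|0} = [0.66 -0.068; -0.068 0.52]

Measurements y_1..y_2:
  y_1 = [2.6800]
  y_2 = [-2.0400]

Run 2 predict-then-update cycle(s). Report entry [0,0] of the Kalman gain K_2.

K[0,0] = -0.7365

step 1: x^-=[-1.8220, 2.3900]  P^-=[0.7236 0.0350; 0.0350 0.6800]  H_jac=[-0.2646 -0.2017]  S=[0.2221]  K=[-0.8940; -0.6594]  nu=[0.4578]  x^+=[-2.2313, 2.0881]  P^+=[0.5461 -0.0959; -0.0959 0.5834]
step 2: x^-=[-1.8137, 2.0881]  P^-=[0.6011 0.0198; 0.0198 0.7434]  H_jac=[-0.2730 -0.2371]  S=[0.2291]  K=[-0.7365; -0.7928]  nu=[1.9572]  x^+=[-3.2552, 0.5364]  P^+=[0.4768 -0.1140; -0.1140 0.5994]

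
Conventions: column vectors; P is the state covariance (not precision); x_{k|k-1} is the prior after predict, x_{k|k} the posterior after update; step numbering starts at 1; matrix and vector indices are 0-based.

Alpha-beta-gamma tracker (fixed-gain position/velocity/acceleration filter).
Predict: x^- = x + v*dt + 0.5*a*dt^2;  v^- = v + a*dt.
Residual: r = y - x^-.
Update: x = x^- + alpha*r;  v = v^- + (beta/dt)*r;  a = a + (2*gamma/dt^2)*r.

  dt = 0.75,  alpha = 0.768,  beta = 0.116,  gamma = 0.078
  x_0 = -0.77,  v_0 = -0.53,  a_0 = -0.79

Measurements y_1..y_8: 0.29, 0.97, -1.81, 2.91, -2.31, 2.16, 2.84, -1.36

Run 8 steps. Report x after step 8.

x_post = -0.1365

step 1: x_pred=-1.3897  r=1.6797  x^+=-0.0997  v^+=-0.8627  a^+=-0.3242
step 2: x_pred=-0.8379  r=1.8079  x^+=0.5506  v^+=-0.8262  a^+=0.1772
step 3: x_pred=-0.0192  r=-1.7908  x^+=-1.3945  v^+=-0.9703  a^+=-0.3194
step 4: x_pred=-2.2121  r=5.1221  x^+=1.7217  v^+=-0.4176  a^+=1.1011
step 5: x_pred=1.7182  r=-4.0282  x^+=-1.3755  v^+=-0.2148  a^+=-0.0160
step 6: x_pred=-1.5411  r=3.7011  x^+=1.3013  v^+=0.3456  a^+=1.0104
step 7: x_pred=1.8447  r=0.9953  x^+=2.6091  v^+=1.2573  a^+=1.2864
step 8: x_pred=3.9139  r=-5.2739  x^+=-0.1365  v^+=1.4065  a^+=-0.1762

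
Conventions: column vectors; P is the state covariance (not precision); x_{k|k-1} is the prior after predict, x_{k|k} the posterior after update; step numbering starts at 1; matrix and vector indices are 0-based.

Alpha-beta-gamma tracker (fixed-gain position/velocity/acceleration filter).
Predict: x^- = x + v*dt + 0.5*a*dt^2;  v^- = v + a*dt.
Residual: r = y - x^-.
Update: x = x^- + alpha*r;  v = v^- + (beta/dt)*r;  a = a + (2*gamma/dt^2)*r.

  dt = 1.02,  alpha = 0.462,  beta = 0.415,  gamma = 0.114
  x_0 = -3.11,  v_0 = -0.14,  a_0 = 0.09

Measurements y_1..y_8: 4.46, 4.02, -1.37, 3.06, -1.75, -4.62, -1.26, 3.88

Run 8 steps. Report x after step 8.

x_post = -5.0235

step 1: x_pred=-3.2060  r=7.6660  x^+=0.3357  v^+=3.0708  a^+=1.7700
step 2: x_pred=4.3887  r=-0.3687  x^+=4.2183  v^+=4.7262  a^+=1.6892
step 3: x_pred=9.9178  r=-11.2878  x^+=4.7028  v^+=1.8566  a^+=-0.7845
step 4: x_pred=6.1884  r=-3.1284  x^+=4.7431  v^+=-0.2164  a^+=-1.4701
step 5: x_pred=3.7576  r=-5.5076  x^+=1.2131  v^+=-3.9568  a^+=-2.6770
step 6: x_pred=-4.2154  r=-0.4046  x^+=-4.4023  v^+=-6.8520  a^+=-2.7657
step 7: x_pred=-12.8300  r=11.5700  x^+=-7.4847  v^+=-4.9656  a^+=-0.2302
step 8: x_pred=-12.6693  r=16.5493  x^+=-5.0235  v^+=1.5330  a^+=3.3965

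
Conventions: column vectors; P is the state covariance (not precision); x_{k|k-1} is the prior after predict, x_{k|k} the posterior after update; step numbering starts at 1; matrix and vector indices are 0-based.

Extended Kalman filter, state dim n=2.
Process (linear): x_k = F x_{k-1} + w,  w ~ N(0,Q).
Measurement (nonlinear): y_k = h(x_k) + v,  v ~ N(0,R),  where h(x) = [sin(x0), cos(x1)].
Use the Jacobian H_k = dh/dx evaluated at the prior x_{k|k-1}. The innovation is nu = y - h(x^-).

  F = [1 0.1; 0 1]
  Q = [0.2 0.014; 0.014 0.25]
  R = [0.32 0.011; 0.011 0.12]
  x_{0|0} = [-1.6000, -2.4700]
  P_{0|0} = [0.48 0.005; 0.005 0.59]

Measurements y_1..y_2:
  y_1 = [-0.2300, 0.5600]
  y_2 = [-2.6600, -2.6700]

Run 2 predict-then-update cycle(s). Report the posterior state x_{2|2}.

step 1: x^-=[-1.8470, -2.4700]  P^-=[0.6869 0.0780; 0.0780 0.8400]  H_jac=[-0.2727 0.0000; 0.0000 0.6222]  S=[0.3711 -0.0022; -0.0022 0.4452]  K=[-0.5042 0.1065; -0.0503 1.1737]  nu=[0.7321, 1.3428]  x^+=[-2.0731, -0.9307]  P^+=[0.5873 0.0116; 0.0116 0.2255]
step 2: x^-=[-2.1662, -0.9307]  P^-=[0.7919 0.0482; 0.0482 0.4755]  H_jac=[-0.5608 0.0000; 0.0000 0.8020]  S=[0.5691 -0.0107; -0.0107 0.4259]  K=[-0.7791 0.0712; -0.0307 0.8947]  nu=[-1.8321, -3.2673]  x^+=[-0.9715, -3.7977]  P^+=[0.4431 -0.0000; -0.0000 0.1334]

x_post = [-0.9715, -3.7977]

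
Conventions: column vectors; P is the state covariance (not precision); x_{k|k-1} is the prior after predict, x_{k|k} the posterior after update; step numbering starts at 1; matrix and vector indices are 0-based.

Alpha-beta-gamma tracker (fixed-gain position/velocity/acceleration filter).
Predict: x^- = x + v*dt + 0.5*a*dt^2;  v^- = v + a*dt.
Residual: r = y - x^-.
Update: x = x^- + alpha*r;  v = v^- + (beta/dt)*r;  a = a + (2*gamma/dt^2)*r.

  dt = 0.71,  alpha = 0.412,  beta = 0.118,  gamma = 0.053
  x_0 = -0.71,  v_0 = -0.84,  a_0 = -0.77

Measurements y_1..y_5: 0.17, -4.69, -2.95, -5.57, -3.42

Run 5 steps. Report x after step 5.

x_post = -6.0396

step 1: x_pred=-1.5005  r=1.6705  x^+=-0.8122  v^+=-1.1091  a^+=-0.4187
step 2: x_pred=-1.7052  r=-2.9848  x^+=-2.9350  v^+=-1.9024  a^+=-1.0464
step 3: x_pred=-4.5494  r=1.5994  x^+=-3.8905  v^+=-2.3795  a^+=-0.7100
step 4: x_pred=-5.7589  r=0.1889  x^+=-5.6811  v^+=-2.8523  a^+=-0.6703
step 5: x_pred=-7.8751  r=4.4551  x^+=-6.0396  v^+=-2.5878  a^+=0.2665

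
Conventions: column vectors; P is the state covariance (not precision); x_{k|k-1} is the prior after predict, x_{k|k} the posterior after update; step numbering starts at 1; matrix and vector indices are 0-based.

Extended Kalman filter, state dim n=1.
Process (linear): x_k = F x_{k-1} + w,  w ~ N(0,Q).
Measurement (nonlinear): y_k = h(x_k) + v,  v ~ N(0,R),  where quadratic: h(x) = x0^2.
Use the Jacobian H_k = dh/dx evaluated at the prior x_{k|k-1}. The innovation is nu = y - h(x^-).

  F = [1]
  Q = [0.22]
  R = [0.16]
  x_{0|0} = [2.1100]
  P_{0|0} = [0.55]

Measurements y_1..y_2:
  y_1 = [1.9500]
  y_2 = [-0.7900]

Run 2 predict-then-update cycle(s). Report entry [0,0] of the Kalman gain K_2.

K[0,0] = 0.3051

step 1: x^-=[2.1100]  P^-=[0.7700]  H_jac=[4.2200]  S=[13.8725]  K=[0.2342]  nu=[-2.5021]  x^+=[1.5239]  P^+=[0.0089]
step 2: x^-=[1.5239]  P^-=[0.2289]  H_jac=[3.0478]  S=[2.2862]  K=[0.3051]  nu=[-3.1123]  x^+=[0.5742]  P^+=[0.0160]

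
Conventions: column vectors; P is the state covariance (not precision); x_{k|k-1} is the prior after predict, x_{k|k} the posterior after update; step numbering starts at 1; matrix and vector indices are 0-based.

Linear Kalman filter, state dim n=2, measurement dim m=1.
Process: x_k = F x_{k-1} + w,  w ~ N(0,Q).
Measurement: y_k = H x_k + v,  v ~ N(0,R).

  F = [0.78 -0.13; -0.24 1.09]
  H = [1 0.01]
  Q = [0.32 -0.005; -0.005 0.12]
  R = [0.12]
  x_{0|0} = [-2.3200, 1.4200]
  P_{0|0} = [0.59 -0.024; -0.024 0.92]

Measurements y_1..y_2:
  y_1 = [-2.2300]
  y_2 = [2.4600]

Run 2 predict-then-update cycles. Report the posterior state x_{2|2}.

step 1: x^-=[-1.9942, 2.1046]  P^-=[0.6994 -0.2670; -0.2670 1.2596]  S=[0.8142]  K=[0.8557; -0.3124]  nu=[-0.2568]  x^+=[-2.2140, 2.1848]  P^+=[0.1032 -0.0493; -0.0493 1.1801]
step 2: x^-=[-2.0109, 2.9128]  P^-=[0.4127 -0.2350; -0.2350 1.5538]  S=[0.5282]  K=[0.7770; -0.4155]  nu=[4.4418]  x^+=[1.4402, 1.0673]  P^+=[0.0939 -0.0645; -0.0645 1.4627]

x_post = [1.4402, 1.0673]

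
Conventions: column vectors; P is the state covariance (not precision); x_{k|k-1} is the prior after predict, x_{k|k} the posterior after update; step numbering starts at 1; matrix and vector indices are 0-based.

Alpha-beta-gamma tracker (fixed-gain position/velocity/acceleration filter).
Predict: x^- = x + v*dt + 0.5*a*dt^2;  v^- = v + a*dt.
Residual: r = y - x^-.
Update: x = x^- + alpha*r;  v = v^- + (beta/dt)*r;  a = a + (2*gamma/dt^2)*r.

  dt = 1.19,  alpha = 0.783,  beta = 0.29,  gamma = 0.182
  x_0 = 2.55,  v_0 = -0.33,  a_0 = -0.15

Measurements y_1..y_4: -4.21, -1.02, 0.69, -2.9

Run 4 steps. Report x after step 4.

x_post = -2.6427

step 1: x_pred=2.0511  r=-6.2611  x^+=-2.8513  v^+=-2.0343  a^+=-1.7594
step 2: x_pred=-6.5179  r=5.4979  x^+=-2.2130  v^+=-2.7881  a^+=-0.3462
step 3: x_pred=-5.7760  r=6.4660  x^+=-0.7131  v^+=-1.6243  a^+=1.3159
step 4: x_pred=-1.7144  r=-1.1856  x^+=-2.6427  v^+=-0.3474  a^+=1.0111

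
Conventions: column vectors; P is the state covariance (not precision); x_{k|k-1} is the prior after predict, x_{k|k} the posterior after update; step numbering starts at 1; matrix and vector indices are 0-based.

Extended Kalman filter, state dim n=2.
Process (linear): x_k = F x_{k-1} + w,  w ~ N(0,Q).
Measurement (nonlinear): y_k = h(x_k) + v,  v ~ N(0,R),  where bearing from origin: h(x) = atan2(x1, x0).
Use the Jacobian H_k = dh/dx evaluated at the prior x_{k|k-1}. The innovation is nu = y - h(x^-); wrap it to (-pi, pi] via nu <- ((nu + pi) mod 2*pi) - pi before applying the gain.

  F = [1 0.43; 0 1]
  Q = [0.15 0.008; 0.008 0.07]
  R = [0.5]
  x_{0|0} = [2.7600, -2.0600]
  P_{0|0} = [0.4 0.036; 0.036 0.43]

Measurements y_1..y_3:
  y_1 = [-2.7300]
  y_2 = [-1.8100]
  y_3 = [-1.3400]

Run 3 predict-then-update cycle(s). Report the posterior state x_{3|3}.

step 1: x^-=[1.8742, -2.0600]  P^-=[0.6605 0.2289; 0.2289 0.5000]  H_jac=[0.2656 0.2416]  S=[0.6052]  K=[0.3813; 0.3001]  nu=[-1.8974]  x^+=[1.1508, -2.6294]  P^+=[0.5725 0.1597; 0.1597 0.4455]
step 2: x^-=[0.0201, -2.6294]  P^-=[0.9422 0.3592; 0.3592 0.5155]  H_jac=[0.3803 0.0029]  S=[0.6371]  K=[0.5641; 0.2168]  nu=[-0.2469]  x^+=[-0.1191, -2.6829]  P^+=[0.7395 0.2813; 0.2813 0.4856]
step 3: x^-=[-1.2728, -2.6829]  P^-=[1.2212 0.4981; 0.4981 0.5556]  H_jac=[0.3043 -0.1443]  S=[0.5809]  K=[0.5159; 0.1229]  nu=[0.6738]  x^+=[-0.9252, -2.6002]  P^+=[1.0666 0.4613; 0.4613 0.5468]

x_post = [-0.9252, -2.6002]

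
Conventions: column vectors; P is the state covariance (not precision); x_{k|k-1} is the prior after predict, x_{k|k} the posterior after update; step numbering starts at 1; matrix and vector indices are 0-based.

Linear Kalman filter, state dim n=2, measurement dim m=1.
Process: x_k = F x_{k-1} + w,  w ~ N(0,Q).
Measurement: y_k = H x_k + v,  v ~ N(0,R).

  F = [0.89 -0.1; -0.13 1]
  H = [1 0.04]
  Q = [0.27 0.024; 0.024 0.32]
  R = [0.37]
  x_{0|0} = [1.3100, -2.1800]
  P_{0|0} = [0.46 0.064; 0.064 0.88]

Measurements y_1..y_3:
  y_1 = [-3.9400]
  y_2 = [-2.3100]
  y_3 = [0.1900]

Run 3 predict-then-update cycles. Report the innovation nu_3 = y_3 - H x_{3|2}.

step 1: x^-=[1.3839, -2.3503]  P^-=[0.6318 -0.0594; -0.0594 1.1911]  S=[0.9989]  K=[0.6301; -0.0118]  nu=[-5.2299]  x^+=[-1.9113, -2.2886]  P^+=[0.2352 -0.0520; -0.0520 1.1910]
step 2: x^-=[-1.4722, -2.0401]  P^-=[0.4775 -0.1693; -0.1693 1.5285]  S=[0.8364]  K=[0.5628; -0.1293]  nu=[-0.7562]  x^+=[-1.8978, -1.9424]  P^+=[0.2126 -0.1084; -0.1084 1.5145]
step 3: x^-=[-1.4948, -1.6957]  P^-=[0.4728 -0.2499; -0.2499 1.8663]  S=[0.8258]  K=[0.5604; -0.2123]  nu=[1.7526]  x^+=[-0.5125, -2.0677]  P^+=[0.2134 -0.1517; -0.1517 1.8291]

innov = [1.7526]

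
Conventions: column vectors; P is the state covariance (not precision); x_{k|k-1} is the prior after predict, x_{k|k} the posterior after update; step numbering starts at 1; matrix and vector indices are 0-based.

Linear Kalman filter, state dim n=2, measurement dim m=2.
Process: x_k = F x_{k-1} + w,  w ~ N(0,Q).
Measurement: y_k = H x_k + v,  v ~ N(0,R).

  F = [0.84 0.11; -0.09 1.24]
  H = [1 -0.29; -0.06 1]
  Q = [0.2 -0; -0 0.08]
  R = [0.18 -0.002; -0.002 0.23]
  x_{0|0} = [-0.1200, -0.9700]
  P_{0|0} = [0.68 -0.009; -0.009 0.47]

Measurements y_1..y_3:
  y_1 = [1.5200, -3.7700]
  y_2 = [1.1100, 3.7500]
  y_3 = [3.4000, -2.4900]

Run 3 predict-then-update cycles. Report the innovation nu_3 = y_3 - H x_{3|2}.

innov = [2.6513, -3.1431]

step 1: x^-=[-0.2075, -1.1920]  P^-=[0.6838 0.0034; 0.0034 0.8102]  S=[0.9300 -0.2745; -0.2745 1.0422]  K=[0.7846 0.1706; -0.0212 0.7716]  nu=[1.3818, -2.5905]  x^+=[0.4348, -3.2200]  P^+=[0.1545 0.0469; 0.0469 0.1803]
step 2: x^-=[0.0111, -4.0320]  P^-=[0.3199 0.0613; 0.0613 0.3480]  S=[0.4936 -0.0597; -0.0597 0.5718]  K=[0.6289 0.1394; -0.0075 0.6014]  nu=[-0.0703, 7.7826]  x^+=[1.0516, 0.6492]  P^+=[0.1240 0.0382; 0.0382 0.1406]
step 3: x^-=[0.9547, 0.7104]  P^-=[0.2963 0.0493; 0.0493 0.2887]  S=[0.4720 -0.0534; -0.0534 0.5139]  K=[0.6116 0.1248; -0.0102 0.5550]  nu=[2.6513, -3.1431]  x^+=[2.1839, -1.0613]  P^+=[0.1199 0.0347; 0.0347 0.1298]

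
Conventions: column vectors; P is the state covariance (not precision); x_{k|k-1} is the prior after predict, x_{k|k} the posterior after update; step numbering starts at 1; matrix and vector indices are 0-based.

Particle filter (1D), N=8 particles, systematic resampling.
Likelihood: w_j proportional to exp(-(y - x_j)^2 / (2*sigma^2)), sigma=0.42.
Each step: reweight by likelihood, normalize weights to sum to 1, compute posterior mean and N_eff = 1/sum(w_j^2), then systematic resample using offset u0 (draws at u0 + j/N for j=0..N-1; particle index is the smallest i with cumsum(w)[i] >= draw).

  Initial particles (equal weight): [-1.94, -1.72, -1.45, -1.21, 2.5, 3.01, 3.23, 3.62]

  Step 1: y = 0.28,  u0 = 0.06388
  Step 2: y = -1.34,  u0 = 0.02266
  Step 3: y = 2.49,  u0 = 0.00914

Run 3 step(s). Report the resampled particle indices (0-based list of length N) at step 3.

step 1: w=[0.0004, 0.0058, 0.0999, 0.8935, 0.0004, 0.0000, 0.0000, 0.0000]  mean=-1.2357  Neff=1.2371  idx=[2, 3, 3, 3, 3, 3, 3, 3]
step 2: w=[0.1265, 0.1248, 0.1248, 0.1248, 0.1248, 0.1248, 0.1248, 0.1248]  mean=-1.2404  Neff=7.9998  idx=[0, 1, 2, 3, 4, 5, 6, 7]
step 3: w=[0.0008, 0.1427, 0.1427, 0.1427, 0.1427, 0.1427, 0.1427, 0.1427]  mean=-1.2102  Neff=7.0110  idx=[1, 1, 2, 3, 4, 5, 6, 7]

resampled_idx = [1, 1, 2, 3, 4, 5, 6, 7]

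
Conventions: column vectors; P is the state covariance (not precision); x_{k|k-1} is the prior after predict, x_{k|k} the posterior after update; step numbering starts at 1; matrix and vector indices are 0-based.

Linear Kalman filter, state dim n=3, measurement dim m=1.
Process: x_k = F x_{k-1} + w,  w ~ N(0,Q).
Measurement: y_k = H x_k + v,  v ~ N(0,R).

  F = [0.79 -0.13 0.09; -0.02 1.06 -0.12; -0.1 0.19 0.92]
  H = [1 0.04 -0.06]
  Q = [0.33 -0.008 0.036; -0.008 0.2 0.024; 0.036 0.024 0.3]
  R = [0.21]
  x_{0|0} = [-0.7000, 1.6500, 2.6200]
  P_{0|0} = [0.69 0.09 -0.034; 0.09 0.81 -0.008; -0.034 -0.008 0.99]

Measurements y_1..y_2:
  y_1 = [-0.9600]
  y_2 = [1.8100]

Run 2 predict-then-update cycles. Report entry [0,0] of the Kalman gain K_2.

step 1: x^-=[-0.5317, 1.4486, 2.7939]  P^-=[0.7592 -0.0632 0.0345; -0.0632 1.1227 0.0619; 0.0345 0.0619 1.1741]  S=[0.9657]  K=[0.7814; -0.0228; -0.0346]  nu=[-0.3186]  x^+=[-0.7807, 1.4559, 2.8049]  P^+=[0.1696 -0.0460 0.0607; -0.0460 1.1222 0.0612; 0.0607 0.0612 1.1730]
step 2: x^-=[-0.5535, 1.2222, 2.9352]  P^-=[0.4809 -0.2157 0.1218; -0.2157 1.4645 0.1838; 0.1218 0.1838 1.3470]  S=[0.6654]  K=[0.6989; -0.2527; 0.0726]  nu=[2.4908]  x^+=[1.1871, 0.5928, 3.1161]  P^+=[0.1560 -0.0982 0.0880; -0.0982 1.4221 0.1960; 0.0880 0.1960 1.3435]

K[0,0] = 0.6989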